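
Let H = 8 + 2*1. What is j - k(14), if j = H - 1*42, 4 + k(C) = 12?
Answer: -40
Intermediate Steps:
H = 10 (H = 8 + 2 = 10)
k(C) = 8 (k(C) = -4 + 12 = 8)
j = -32 (j = 10 - 1*42 = 10 - 42 = -32)
j - k(14) = -32 - 1*8 = -32 - 8 = -40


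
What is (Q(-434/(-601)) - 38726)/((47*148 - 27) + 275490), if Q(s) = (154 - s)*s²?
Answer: -8389358470806/61308025156619 ≈ -0.13684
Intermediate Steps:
Q(s) = s²*(154 - s)
(Q(-434/(-601)) - 38726)/((47*148 - 27) + 275490) = ((-434/(-601))²*(154 - (-434)/(-601)) - 38726)/((47*148 - 27) + 275490) = ((-434*(-1/601))²*(154 - (-434)*(-1)/601) - 38726)/((6956 - 27) + 275490) = ((434/601)²*(154 - 1*434/601) - 38726)/(6929 + 275490) = (188356*(154 - 434/601)/361201 - 38726)/282419 = ((188356/361201)*(92120/601) - 38726)*(1/282419) = (17351354720/217081801 - 38726)*(1/282419) = -8389358470806/217081801*1/282419 = -8389358470806/61308025156619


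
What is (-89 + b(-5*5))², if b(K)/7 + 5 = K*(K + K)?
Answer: 74407876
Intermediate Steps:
b(K) = -35 + 14*K² (b(K) = -35 + 7*(K*(K + K)) = -35 + 7*(K*(2*K)) = -35 + 7*(2*K²) = -35 + 14*K²)
(-89 + b(-5*5))² = (-89 + (-35 + 14*(-5*5)²))² = (-89 + (-35 + 14*(-25)²))² = (-89 + (-35 + 14*625))² = (-89 + (-35 + 8750))² = (-89 + 8715)² = 8626² = 74407876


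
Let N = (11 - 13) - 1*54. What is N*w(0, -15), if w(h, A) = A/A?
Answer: -56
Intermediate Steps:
w(h, A) = 1
N = -56 (N = -2 - 54 = -56)
N*w(0, -15) = -56*1 = -56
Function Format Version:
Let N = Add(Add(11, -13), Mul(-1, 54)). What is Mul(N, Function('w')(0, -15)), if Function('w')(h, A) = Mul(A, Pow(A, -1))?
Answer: -56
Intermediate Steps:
Function('w')(h, A) = 1
N = -56 (N = Add(-2, -54) = -56)
Mul(N, Function('w')(0, -15)) = Mul(-56, 1) = -56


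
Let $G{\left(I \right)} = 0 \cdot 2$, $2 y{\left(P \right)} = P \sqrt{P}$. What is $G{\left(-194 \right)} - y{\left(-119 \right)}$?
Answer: $\frac{119 i \sqrt{119}}{2} \approx 649.07 i$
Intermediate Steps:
$y{\left(P \right)} = \frac{P^{\frac{3}{2}}}{2}$ ($y{\left(P \right)} = \frac{P \sqrt{P}}{2} = \frac{P^{\frac{3}{2}}}{2}$)
$G{\left(I \right)} = 0$
$G{\left(-194 \right)} - y{\left(-119 \right)} = 0 - \frac{\left(-119\right)^{\frac{3}{2}}}{2} = 0 - \frac{\left(-119\right) i \sqrt{119}}{2} = 0 - - \frac{119 i \sqrt{119}}{2} = 0 + \frac{119 i \sqrt{119}}{2} = \frac{119 i \sqrt{119}}{2}$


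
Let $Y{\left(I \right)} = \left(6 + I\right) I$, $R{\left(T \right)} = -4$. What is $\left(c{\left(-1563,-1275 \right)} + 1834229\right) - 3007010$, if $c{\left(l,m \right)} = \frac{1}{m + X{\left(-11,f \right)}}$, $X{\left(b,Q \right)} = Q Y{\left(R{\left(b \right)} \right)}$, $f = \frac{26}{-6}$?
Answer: $- \frac{4363918104}{3721} \approx -1.1728 \cdot 10^{6}$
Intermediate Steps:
$Y{\left(I \right)} = I \left(6 + I\right)$
$f = - \frac{13}{3}$ ($f = 26 \left(- \frac{1}{6}\right) = - \frac{13}{3} \approx -4.3333$)
$X{\left(b,Q \right)} = - 8 Q$ ($X{\left(b,Q \right)} = Q \left(- 4 \left(6 - 4\right)\right) = Q \left(\left(-4\right) 2\right) = Q \left(-8\right) = - 8 Q$)
$c{\left(l,m \right)} = \frac{1}{\frac{104}{3} + m}$ ($c{\left(l,m \right)} = \frac{1}{m - - \frac{104}{3}} = \frac{1}{m + \frac{104}{3}} = \frac{1}{\frac{104}{3} + m}$)
$\left(c{\left(-1563,-1275 \right)} + 1834229\right) - 3007010 = \left(\frac{3}{104 + 3 \left(-1275\right)} + 1834229\right) - 3007010 = \left(\frac{3}{104 - 3825} + 1834229\right) - 3007010 = \left(\frac{3}{-3721} + 1834229\right) - 3007010 = \left(3 \left(- \frac{1}{3721}\right) + 1834229\right) - 3007010 = \left(- \frac{3}{3721} + 1834229\right) - 3007010 = \frac{6825166106}{3721} - 3007010 = - \frac{4363918104}{3721}$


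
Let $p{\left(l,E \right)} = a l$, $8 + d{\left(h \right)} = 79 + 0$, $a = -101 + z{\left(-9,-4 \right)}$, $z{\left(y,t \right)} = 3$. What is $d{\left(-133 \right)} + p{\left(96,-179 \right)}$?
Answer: $-9337$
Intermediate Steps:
$a = -98$ ($a = -101 + 3 = -98$)
$d{\left(h \right)} = 71$ ($d{\left(h \right)} = -8 + \left(79 + 0\right) = -8 + 79 = 71$)
$p{\left(l,E \right)} = - 98 l$
$d{\left(-133 \right)} + p{\left(96,-179 \right)} = 71 - 9408 = -9337$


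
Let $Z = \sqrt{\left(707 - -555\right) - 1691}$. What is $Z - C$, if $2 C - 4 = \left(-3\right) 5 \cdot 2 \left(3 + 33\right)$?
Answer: $538 + i \sqrt{429} \approx 538.0 + 20.712 i$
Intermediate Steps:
$Z = i \sqrt{429}$ ($Z = \sqrt{\left(707 + 555\right) - 1691} = \sqrt{1262 - 1691} = \sqrt{-429} = i \sqrt{429} \approx 20.712 i$)
$C = -538$ ($C = 2 + \frac{\left(-3\right) 5 \cdot 2 \left(3 + 33\right)}{2} = 2 + \frac{\left(-15\right) 2 \cdot 36}{2} = 2 + \frac{\left(-30\right) 36}{2} = 2 + \frac{1}{2} \left(-1080\right) = 2 - 540 = -538$)
$Z - C = i \sqrt{429} - -538 = i \sqrt{429} + 538 = 538 + i \sqrt{429}$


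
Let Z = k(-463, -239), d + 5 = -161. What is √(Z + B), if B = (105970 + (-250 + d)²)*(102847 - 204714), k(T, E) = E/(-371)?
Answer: I*√3912244681293753/371 ≈ 1.6859e+5*I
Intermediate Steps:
d = -166 (d = -5 - 161 = -166)
k(T, E) = -E/371 (k(T, E) = E*(-1/371) = -E/371)
B = -28423541542 (B = (105970 + (-250 - 166)²)*(102847 - 204714) = (105970 + (-416)²)*(-101867) = (105970 + 173056)*(-101867) = 279026*(-101867) = -28423541542)
Z = 239/371 (Z = -1/371*(-239) = 239/371 ≈ 0.64421)
√(Z + B) = √(239/371 - 28423541542) = √(-10545133911843/371) = I*√3912244681293753/371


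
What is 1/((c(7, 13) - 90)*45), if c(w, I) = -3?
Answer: -1/4185 ≈ -0.00023895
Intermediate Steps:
1/((c(7, 13) - 90)*45) = 1/((-3 - 90)*45) = 1/(-93*45) = 1/(-4185) = -1/4185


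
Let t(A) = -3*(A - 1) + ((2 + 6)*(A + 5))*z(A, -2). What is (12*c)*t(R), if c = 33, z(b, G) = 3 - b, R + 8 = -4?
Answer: -317196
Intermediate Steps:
R = -12 (R = -8 - 4 = -12)
t(A) = 3 - 3*A + (3 - A)*(40 + 8*A) (t(A) = -3*(A - 1) + ((2 + 6)*(A + 5))*(3 - A) = -3*(-1 + A) + (8*(5 + A))*(3 - A) = (3 - 3*A) + (40 + 8*A)*(3 - A) = (3 - 3*A) + (3 - A)*(40 + 8*A) = 3 - 3*A + (3 - A)*(40 + 8*A))
(12*c)*t(R) = (12*33)*(123 - 19*(-12) - 8*(-12)²) = 396*(123 + 228 - 8*144) = 396*(123 + 228 - 1152) = 396*(-801) = -317196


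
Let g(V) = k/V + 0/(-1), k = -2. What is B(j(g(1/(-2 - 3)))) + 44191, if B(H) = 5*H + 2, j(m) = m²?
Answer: 44693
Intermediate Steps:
g(V) = -2/V (g(V) = -2/V + 0/(-1) = -2/V + 0*(-1) = -2/V + 0 = -2/V)
B(H) = 2 + 5*H
B(j(g(1/(-2 - 3)))) + 44191 = (2 + 5*(-2/(1/(-2 - 3)))²) + 44191 = (2 + 5*(-2/(1/(-5)))²) + 44191 = (2 + 5*(-2/(-⅕))²) + 44191 = (2 + 5*(-2*(-5))²) + 44191 = (2 + 5*10²) + 44191 = (2 + 5*100) + 44191 = (2 + 500) + 44191 = 502 + 44191 = 44693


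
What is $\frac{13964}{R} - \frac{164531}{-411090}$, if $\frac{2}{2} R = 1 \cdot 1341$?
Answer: $\frac{1987032277}{183757230} \approx 10.813$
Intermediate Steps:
$R = 1341$ ($R = 1 \cdot 1341 = 1341$)
$\frac{13964}{R} - \frac{164531}{-411090} = \frac{13964}{1341} - \frac{164531}{-411090} = 13964 \cdot \frac{1}{1341} - - \frac{164531}{411090} = \frac{13964}{1341} + \frac{164531}{411090} = \frac{1987032277}{183757230}$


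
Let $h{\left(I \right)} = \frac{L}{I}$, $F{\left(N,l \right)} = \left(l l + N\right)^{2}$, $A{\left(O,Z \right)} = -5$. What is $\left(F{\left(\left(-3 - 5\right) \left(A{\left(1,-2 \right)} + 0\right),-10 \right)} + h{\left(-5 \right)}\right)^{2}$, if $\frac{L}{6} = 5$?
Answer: $383924836$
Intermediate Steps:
$L = 30$ ($L = 6 \cdot 5 = 30$)
$F{\left(N,l \right)} = \left(N + l^{2}\right)^{2}$ ($F{\left(N,l \right)} = \left(l^{2} + N\right)^{2} = \left(N + l^{2}\right)^{2}$)
$h{\left(I \right)} = \frac{30}{I}$
$\left(F{\left(\left(-3 - 5\right) \left(A{\left(1,-2 \right)} + 0\right),-10 \right)} + h{\left(-5 \right)}\right)^{2} = \left(\left(\left(-3 - 5\right) \left(-5 + 0\right) + \left(-10\right)^{2}\right)^{2} + \frac{30}{-5}\right)^{2} = \left(\left(\left(-8\right) \left(-5\right) + 100\right)^{2} + 30 \left(- \frac{1}{5}\right)\right)^{2} = \left(\left(40 + 100\right)^{2} - 6\right)^{2} = \left(140^{2} - 6\right)^{2} = \left(19600 - 6\right)^{2} = 19594^{2} = 383924836$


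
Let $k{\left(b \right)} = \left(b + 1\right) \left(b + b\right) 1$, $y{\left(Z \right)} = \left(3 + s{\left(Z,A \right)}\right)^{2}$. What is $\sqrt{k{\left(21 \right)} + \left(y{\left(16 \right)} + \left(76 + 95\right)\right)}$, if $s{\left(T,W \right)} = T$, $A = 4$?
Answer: $4 \sqrt{91} \approx 38.158$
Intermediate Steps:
$y{\left(Z \right)} = \left(3 + Z\right)^{2}$
$k{\left(b \right)} = 2 b \left(1 + b\right)$ ($k{\left(b \right)} = \left(1 + b\right) 2 b 1 = \left(1 + b\right) 2 b = 2 b \left(1 + b\right)$)
$\sqrt{k{\left(21 \right)} + \left(y{\left(16 \right)} + \left(76 + 95\right)\right)} = \sqrt{2 \cdot 21 \left(1 + 21\right) + \left(\left(3 + 16\right)^{2} + \left(76 + 95\right)\right)} = \sqrt{2 \cdot 21 \cdot 22 + \left(19^{2} + 171\right)} = \sqrt{924 + \left(361 + 171\right)} = \sqrt{924 + 532} = \sqrt{1456} = 4 \sqrt{91}$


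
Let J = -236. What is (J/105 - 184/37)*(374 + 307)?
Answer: -6367804/1295 ≈ -4917.2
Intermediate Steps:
(J/105 - 184/37)*(374 + 307) = (-236/105 - 184/37)*(374 + 307) = (-236*1/105 - 184*1/37)*681 = (-236/105 - 184/37)*681 = -28052/3885*681 = -6367804/1295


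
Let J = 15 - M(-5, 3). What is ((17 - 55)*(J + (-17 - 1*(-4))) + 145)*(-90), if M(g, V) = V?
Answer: -16470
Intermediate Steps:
J = 12 (J = 15 - 1*3 = 15 - 3 = 12)
((17 - 55)*(J + (-17 - 1*(-4))) + 145)*(-90) = ((17 - 55)*(12 + (-17 - 1*(-4))) + 145)*(-90) = (-38*(12 + (-17 + 4)) + 145)*(-90) = (-38*(12 - 13) + 145)*(-90) = (-38*(-1) + 145)*(-90) = (38 + 145)*(-90) = 183*(-90) = -16470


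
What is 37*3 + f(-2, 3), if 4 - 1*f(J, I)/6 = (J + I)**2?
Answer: 129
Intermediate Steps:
f(J, I) = 24 - 6*(I + J)**2 (f(J, I) = 24 - 6*(J + I)**2 = 24 - 6*(I + J)**2)
37*3 + f(-2, 3) = 37*3 + (24 - 6*(3 - 2)**2) = 111 + (24 - 6*1**2) = 111 + (24 - 6*1) = 111 + (24 - 6) = 111 + 18 = 129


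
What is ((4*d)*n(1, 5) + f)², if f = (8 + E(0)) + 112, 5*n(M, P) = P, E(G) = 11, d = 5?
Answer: 22801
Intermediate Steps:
n(M, P) = P/5
f = 131 (f = (8 + 11) + 112 = 19 + 112 = 131)
((4*d)*n(1, 5) + f)² = ((4*5)*((⅕)*5) + 131)² = (20*1 + 131)² = (20 + 131)² = 151² = 22801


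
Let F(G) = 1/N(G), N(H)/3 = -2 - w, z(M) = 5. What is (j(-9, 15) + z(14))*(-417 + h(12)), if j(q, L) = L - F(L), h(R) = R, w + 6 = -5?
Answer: -8085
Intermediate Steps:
w = -11 (w = -6 - 5 = -11)
N(H) = 27 (N(H) = 3*(-2 - 1*(-11)) = 3*(-2 + 11) = 3*9 = 27)
F(G) = 1/27
j(q, L) = -1/27 + L (j(q, L) = L - 1*1/27 = L - 1/27 = -1/27 + L)
(j(-9, 15) + z(14))*(-417 + h(12)) = ((-1/27 + 15) + 5)*(-417 + 12) = (404/27 + 5)*(-405) = (539/27)*(-405) = -8085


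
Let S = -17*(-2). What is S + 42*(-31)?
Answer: -1268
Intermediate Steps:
S = 34
S + 42*(-31) = 34 + 42*(-31) = 34 - 1302 = -1268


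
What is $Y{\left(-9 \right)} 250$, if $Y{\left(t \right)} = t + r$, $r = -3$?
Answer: $-3000$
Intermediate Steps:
$Y{\left(t \right)} = -3 + t$ ($Y{\left(t \right)} = t - 3 = -3 + t$)
$Y{\left(-9 \right)} 250 = \left(-3 - 9\right) 250 = \left(-12\right) 250 = -3000$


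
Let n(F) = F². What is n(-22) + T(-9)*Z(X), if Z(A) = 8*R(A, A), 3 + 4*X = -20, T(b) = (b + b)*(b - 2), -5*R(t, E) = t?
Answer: 11528/5 ≈ 2305.6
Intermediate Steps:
R(t, E) = -t/5
T(b) = 2*b*(-2 + b) (T(b) = (2*b)*(-2 + b) = 2*b*(-2 + b))
X = -23/4 (X = -¾ + (¼)*(-20) = -¾ - 5 = -23/4 ≈ -5.7500)
Z(A) = -8*A/5 (Z(A) = 8*(-A/5) = -8*A/5)
n(-22) + T(-9)*Z(X) = (-22)² + (2*(-9)*(-2 - 9))*(-8/5*(-23/4)) = 484 + (2*(-9)*(-11))*(46/5) = 484 + 198*(46/5) = 484 + 9108/5 = 11528/5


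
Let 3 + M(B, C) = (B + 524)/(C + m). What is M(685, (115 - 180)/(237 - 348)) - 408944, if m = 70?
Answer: -3203965546/7835 ≈ -4.0893e+5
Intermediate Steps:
M(B, C) = -3 + (524 + B)/(70 + C) (M(B, C) = -3 + (B + 524)/(C + 70) = -3 + (524 + B)/(70 + C))
M(685, (115 - 180)/(237 - 348)) - 408944 = (314 + 685 - 3*(115 - 180)/(237 - 348))/(70 + (115 - 180)/(237 - 348)) - 408944 = (314 + 685 - (-195)/(-111))/(70 - 65/(-111)) - 408944 = (314 + 685 - (-195)*(-1)/111)/(70 - 65*(-1/111)) - 408944 = (314 + 685 - 3*65/111)/(70 + 65/111) - 408944 = (314 + 685 - 65/37)/(7835/111) - 408944 = (111/7835)*(36898/37) - 408944 = 110694/7835 - 408944 = -3203965546/7835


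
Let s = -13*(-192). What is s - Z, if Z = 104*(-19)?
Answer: 4472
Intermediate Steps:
s = 2496
Z = -1976
s - Z = 2496 - 1*(-1976) = 2496 + 1976 = 4472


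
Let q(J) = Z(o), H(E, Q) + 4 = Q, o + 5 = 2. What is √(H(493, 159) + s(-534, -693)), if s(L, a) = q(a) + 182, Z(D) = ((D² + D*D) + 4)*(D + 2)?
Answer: 3*√35 ≈ 17.748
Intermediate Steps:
o = -3 (o = -5 + 2 = -3)
H(E, Q) = -4 + Q
Z(D) = (2 + D)*(4 + 2*D²) (Z(D) = ((D² + D²) + 4)*(2 + D) = (2*D² + 4)*(2 + D) = (4 + 2*D²)*(2 + D) = (2 + D)*(4 + 2*D²))
q(J) = -22 (q(J) = 8 + 2*(-3)³ + 4*(-3) + 4*(-3)² = 8 + 2*(-27) - 12 + 4*9 = 8 - 54 - 12 + 36 = -22)
s(L, a) = 160 (s(L, a) = -22 + 182 = 160)
√(H(493, 159) + s(-534, -693)) = √((-4 + 159) + 160) = √(155 + 160) = √315 = 3*√35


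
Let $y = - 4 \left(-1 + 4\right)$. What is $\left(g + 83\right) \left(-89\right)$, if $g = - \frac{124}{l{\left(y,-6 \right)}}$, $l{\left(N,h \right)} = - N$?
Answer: $- \frac{19402}{3} \approx -6467.3$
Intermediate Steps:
$y = -12$ ($y = \left(-4\right) 3 = -12$)
$g = - \frac{31}{3}$ ($g = - \frac{124}{\left(-1\right) \left(-12\right)} = - \frac{124}{12} = \left(-124\right) \frac{1}{12} = - \frac{31}{3} \approx -10.333$)
$\left(g + 83\right) \left(-89\right) = \left(- \frac{31}{3} + 83\right) \left(-89\right) = \frac{218}{3} \left(-89\right) = - \frac{19402}{3}$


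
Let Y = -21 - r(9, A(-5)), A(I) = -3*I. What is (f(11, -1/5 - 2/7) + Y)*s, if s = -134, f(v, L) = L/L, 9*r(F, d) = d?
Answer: 8710/3 ≈ 2903.3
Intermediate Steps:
r(F, d) = d/9
f(v, L) = 1
Y = -68/3 (Y = -21 - (-3*(-5))/9 = -21 - 15/9 = -21 - 1*5/3 = -21 - 5/3 = -68/3 ≈ -22.667)
(f(11, -1/5 - 2/7) + Y)*s = (1 - 68/3)*(-134) = -65/3*(-134) = 8710/3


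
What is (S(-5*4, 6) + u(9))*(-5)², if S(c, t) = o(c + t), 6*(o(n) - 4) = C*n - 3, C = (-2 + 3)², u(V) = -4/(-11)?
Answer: 2525/66 ≈ 38.258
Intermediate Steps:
u(V) = 4/11 (u(V) = -4*(-1/11) = 4/11)
C = 1 (C = 1² = 1)
o(n) = 7/2 + n/6 (o(n) = 4 + (1*n - 3)/6 = 4 + (n - 3)/6 = 4 + (-3 + n)/6 = 4 + (-½ + n/6) = 7/2 + n/6)
S(c, t) = 7/2 + c/6 + t/6 (S(c, t) = 7/2 + (c + t)/6 = 7/2 + (c/6 + t/6) = 7/2 + c/6 + t/6)
(S(-5*4, 6) + u(9))*(-5)² = ((7/2 + (-5*4)/6 + (⅙)*6) + 4/11)*(-5)² = ((7/2 + (⅙)*(-20) + 1) + 4/11)*25 = ((7/2 - 10/3 + 1) + 4/11)*25 = (7/6 + 4/11)*25 = (101/66)*25 = 2525/66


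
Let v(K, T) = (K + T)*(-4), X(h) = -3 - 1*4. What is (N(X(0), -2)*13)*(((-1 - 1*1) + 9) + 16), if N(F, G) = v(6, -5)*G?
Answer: 2392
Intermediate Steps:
X(h) = -7 (X(h) = -3 - 4 = -7)
v(K, T) = -4*K - 4*T
N(F, G) = -4*G (N(F, G) = (-4*6 - 4*(-5))*G = (-24 + 20)*G = -4*G)
(N(X(0), -2)*13)*(((-1 - 1*1) + 9) + 16) = (-4*(-2)*13)*(((-1 - 1*1) + 9) + 16) = (8*13)*(((-1 - 1) + 9) + 16) = 104*((-2 + 9) + 16) = 104*(7 + 16) = 104*23 = 2392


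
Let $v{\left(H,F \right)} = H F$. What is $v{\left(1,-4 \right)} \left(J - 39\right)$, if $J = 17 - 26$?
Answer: $192$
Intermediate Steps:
$J = -9$ ($J = 17 - 26 = -9$)
$v{\left(H,F \right)} = F H$
$v{\left(1,-4 \right)} \left(J - 39\right) = \left(-4\right) 1 \left(-9 - 39\right) = \left(-4\right) \left(-48\right) = 192$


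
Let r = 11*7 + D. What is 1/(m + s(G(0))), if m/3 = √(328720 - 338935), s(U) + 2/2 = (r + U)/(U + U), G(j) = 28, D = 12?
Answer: 3416/288311881 - 28224*I*√1135/288311881 ≈ 1.1848e-5 - 0.003298*I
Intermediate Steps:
r = 89 (r = 11*7 + 12 = 77 + 12 = 89)
s(U) = -1 + (89 + U)/(2*U) (s(U) = -1 + (89 + U)/(U + U) = -1 + (89 + U)/((2*U)) = -1 + (89 + U)*(1/(2*U)) = -1 + (89 + U)/(2*U))
m = 9*I*√1135 (m = 3*√(328720 - 338935) = 3*√(-10215) = 3*(3*I*√1135) = 9*I*√1135 ≈ 303.21*I)
1/(m + s(G(0))) = 1/(9*I*√1135 + (½)*(89 - 1*28)/28) = 1/(9*I*√1135 + (½)*(1/28)*(89 - 28)) = 1/(9*I*√1135 + (½)*(1/28)*61) = 1/(9*I*√1135 + 61/56) = 1/(61/56 + 9*I*√1135)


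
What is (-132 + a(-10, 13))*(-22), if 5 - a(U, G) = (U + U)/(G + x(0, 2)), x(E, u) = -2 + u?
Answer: 35882/13 ≈ 2760.2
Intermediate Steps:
a(U, G) = 5 - 2*U/G (a(U, G) = 5 - (U + U)/(G + (-2 + 2)) = 5 - 2*U/(G + 0) = 5 - 2*U/G)
(-132 + a(-10, 13))*(-22) = (-132 + (5 - 2*(-10)/13))*(-22) = (-132 + (5 - 2*(-10)*1/13))*(-22) = (-132 + (5 + 20/13))*(-22) = (-132 + 85/13)*(-22) = -1631/13*(-22) = 35882/13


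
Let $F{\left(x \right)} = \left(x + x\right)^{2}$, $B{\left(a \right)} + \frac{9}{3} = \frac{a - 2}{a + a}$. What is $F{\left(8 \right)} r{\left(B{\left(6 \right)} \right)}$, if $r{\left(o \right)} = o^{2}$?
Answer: $\frac{16384}{9} \approx 1820.4$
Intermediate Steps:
$B{\left(a \right)} = -3 + \frac{-2 + a}{2 a}$ ($B{\left(a \right)} = -3 + \frac{a - 2}{a + a} = -3 + \frac{-2 + a}{2 a}$)
$F{\left(x \right)} = 4 x^{2}$ ($F{\left(x \right)} = \left(2 x\right)^{2} = 4 x^{2}$)
$F{\left(8 \right)} r{\left(B{\left(6 \right)} \right)} = 4 \cdot 8^{2} \left(- \frac{5}{2} - \frac{1}{6}\right)^{2} = 4 \cdot 64 \left(- \frac{5}{2} - \frac{1}{6}\right)^{2} = 256 \left(- \frac{5}{2} - \frac{1}{6}\right)^{2} = 256 \left(- \frac{8}{3}\right)^{2} = 256 \cdot \frac{64}{9} = \frac{16384}{9}$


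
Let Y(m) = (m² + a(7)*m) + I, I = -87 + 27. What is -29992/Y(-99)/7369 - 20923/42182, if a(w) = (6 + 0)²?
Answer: -136234969349/274293354138 ≈ -0.49668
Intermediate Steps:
I = -60
a(w) = 36 (a(w) = 6² = 36)
Y(m) = -60 + m² + 36*m (Y(m) = (m² + 36*m) - 60 = -60 + m² + 36*m)
-29992/Y(-99)/7369 - 20923/42182 = -29992/(-60 + (-99)² + 36*(-99))/7369 - 20923/42182 = -29992/(-60 + 9801 - 3564)*(1/7369) - 20923*1/42182 = -29992/6177*(1/7369) - 2989/6026 = -29992*1/6177*(1/7369) - 2989/6026 = -29992/6177*1/7369 - 2989/6026 = -29992/45518313 - 2989/6026 = -136234969349/274293354138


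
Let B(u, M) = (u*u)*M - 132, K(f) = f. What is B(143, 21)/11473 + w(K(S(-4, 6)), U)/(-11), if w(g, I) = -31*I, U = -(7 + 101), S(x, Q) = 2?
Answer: -3062667/11473 ≈ -266.95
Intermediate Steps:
U = -108 (U = -1*108 = -108)
B(u, M) = -132 + M*u² (B(u, M) = u²*M - 132 = M*u² - 132 = -132 + M*u²)
B(143, 21)/11473 + w(K(S(-4, 6)), U)/(-11) = (-132 + 21*143²)/11473 - 31*(-108)/(-11) = (-132 + 21*20449)*(1/11473) + 3348*(-1/11) = (-132 + 429429)*(1/11473) - 3348/11 = 429297*(1/11473) - 3348/11 = 39027/1043 - 3348/11 = -3062667/11473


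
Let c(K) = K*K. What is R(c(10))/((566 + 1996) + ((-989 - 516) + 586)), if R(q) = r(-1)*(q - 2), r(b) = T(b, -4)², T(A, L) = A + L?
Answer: 2450/1643 ≈ 1.4912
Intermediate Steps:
c(K) = K²
r(b) = (-4 + b)² (r(b) = (b - 4)² = (-4 + b)²)
R(q) = -50 + 25*q (R(q) = (-4 - 1)²*(q - 2) = (-5)²*(-2 + q) = 25*(-2 + q) = -50 + 25*q)
R(c(10))/((566 + 1996) + ((-989 - 516) + 586)) = (-50 + 25*10²)/((566 + 1996) + ((-989 - 516) + 586)) = (-50 + 25*100)/(2562 + (-1505 + 586)) = (-50 + 2500)/(2562 - 919) = 2450/1643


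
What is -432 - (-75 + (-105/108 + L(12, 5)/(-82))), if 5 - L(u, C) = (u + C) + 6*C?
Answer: -526253/1476 ≈ -356.54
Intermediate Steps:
L(u, C) = 5 - u - 7*C (L(u, C) = 5 - ((u + C) + 6*C) = 5 - ((C + u) + 6*C) = 5 - (u + 7*C) = 5 + (-u - 7*C) = 5 - u - 7*C)
-432 - (-75 + (-105/108 + L(12, 5)/(-82))) = -432 - (-75 + (-105/108 + (5 - 1*12 - 7*5)/(-82))) = -432 - (-75 + (-105*1/108 + (5 - 12 - 35)*(-1/82))) = -432 - (-75 + (-35/36 - 42*(-1/82))) = -432 - (-75 + (-35/36 + 21/41)) = -432 - (-75 - 679/1476) = -432 - 1*(-111379/1476) = -432 + 111379/1476 = -526253/1476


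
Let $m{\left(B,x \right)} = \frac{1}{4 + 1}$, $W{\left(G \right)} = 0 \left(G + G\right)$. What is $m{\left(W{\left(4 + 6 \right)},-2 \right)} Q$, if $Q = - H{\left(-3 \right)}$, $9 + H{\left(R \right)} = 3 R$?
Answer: $\frac{18}{5} \approx 3.6$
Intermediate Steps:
$W{\left(G \right)} = 0$ ($W{\left(G \right)} = 0 \cdot 2 G = 0$)
$H{\left(R \right)} = -9 + 3 R$
$m{\left(B,x \right)} = \frac{1}{5}$
$Q = 18$ ($Q = - (-9 + 3 \left(-3\right)) = - (-9 - 9) = \left(-1\right) \left(-18\right) = 18$)
$m{\left(W{\left(4 + 6 \right)},-2 \right)} Q = \frac{1}{5} \cdot 18 = \frac{18}{5}$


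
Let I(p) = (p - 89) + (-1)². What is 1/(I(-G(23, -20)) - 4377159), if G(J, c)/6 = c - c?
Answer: -1/4377247 ≈ -2.2845e-7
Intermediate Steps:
G(J, c) = 0 (G(J, c) = 6*(c - c) = 6*0 = 0)
I(p) = -88 + p (I(p) = (-89 + p) + 1 = -88 + p)
1/(I(-G(23, -20)) - 4377159) = 1/((-88 - 1*0) - 4377159) = 1/((-88 + 0) - 4377159) = 1/(-88 - 4377159) = 1/(-4377247) = -1/4377247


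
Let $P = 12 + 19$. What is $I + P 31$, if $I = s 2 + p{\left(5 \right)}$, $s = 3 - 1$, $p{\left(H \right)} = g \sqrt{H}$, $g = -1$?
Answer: $965 - \sqrt{5} \approx 962.76$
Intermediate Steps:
$p{\left(H \right)} = - \sqrt{H}$
$P = 31$
$s = 2$ ($s = 3 - 1 = 2$)
$I = 4 - \sqrt{5}$ ($I = 2 \cdot 2 - \sqrt{5} = 4 - \sqrt{5} \approx 1.7639$)
$I + P 31 = \left(4 - \sqrt{5}\right) + 31 \cdot 31 = \left(4 - \sqrt{5}\right) + 961 = 965 - \sqrt{5}$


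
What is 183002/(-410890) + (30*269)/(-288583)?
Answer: -28063574233/59287934435 ≈ -0.47334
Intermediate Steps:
183002/(-410890) + (30*269)/(-288583) = 183002*(-1/410890) + 8070*(-1/288583) = -91501/205445 - 8070/288583 = -28063574233/59287934435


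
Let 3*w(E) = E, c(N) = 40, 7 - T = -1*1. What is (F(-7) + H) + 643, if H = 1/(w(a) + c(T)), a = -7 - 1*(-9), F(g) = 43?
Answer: 83695/122 ≈ 686.02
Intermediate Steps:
T = 8 (T = 7 - (-1) = 7 - 1*(-1) = 7 + 1 = 8)
a = 2 (a = -7 + 9 = 2)
w(E) = E/3
H = 3/122 (H = 1/((1/3)*2 + 40) = 1/(2/3 + 40) = 1/(122/3) = 3/122 ≈ 0.024590)
(F(-7) + H) + 643 = (43 + 3/122) + 643 = 5249/122 + 643 = 83695/122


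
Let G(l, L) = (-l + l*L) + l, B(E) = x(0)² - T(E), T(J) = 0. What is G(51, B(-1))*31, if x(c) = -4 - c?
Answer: 25296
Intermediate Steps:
B(E) = 16 (B(E) = (-4 - 1*0)² - 1*0 = (-4 + 0)² + 0 = (-4)² + 0 = 16 + 0 = 16)
G(l, L) = L*l (G(l, L) = (-l + L*l) + l = L*l)
G(51, B(-1))*31 = (16*51)*31 = 816*31 = 25296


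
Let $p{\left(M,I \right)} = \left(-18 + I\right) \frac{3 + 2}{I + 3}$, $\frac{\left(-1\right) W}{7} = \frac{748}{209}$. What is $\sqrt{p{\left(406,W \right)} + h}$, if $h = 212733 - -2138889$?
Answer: $\frac{2 \sqrt{103213705913}}{419} \approx 1533.5$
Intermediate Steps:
$W = - \frac{476}{19}$ ($W = - 7 \cdot \frac{748}{209} = - 7 \cdot 748 \cdot \frac{1}{209} = \left(-7\right) \frac{68}{19} = - \frac{476}{19} \approx -25.053$)
$p{\left(M,I \right)} = \frac{5 \left(-18 + I\right)}{3 + I}$ ($p{\left(M,I \right)} = \left(-18 + I\right) \frac{5}{3 + I} = \frac{5 \left(-18 + I\right)}{3 + I}$)
$h = 2351622$ ($h = 212733 + 2138889 = 2351622$)
$\sqrt{p{\left(406,W \right)} + h} = \sqrt{\frac{5 \left(-18 - \frac{476}{19}\right)}{3 - \frac{476}{19}} + 2351622} = \sqrt{5 \frac{1}{- \frac{419}{19}} \left(- \frac{818}{19}\right) + 2351622} = \sqrt{5 \left(- \frac{19}{419}\right) \left(- \frac{818}{19}\right) + 2351622} = \sqrt{\frac{4090}{419} + 2351622} = \sqrt{\frac{985333708}{419}} = \frac{2 \sqrt{103213705913}}{419}$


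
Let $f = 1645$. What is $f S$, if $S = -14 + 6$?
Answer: $-13160$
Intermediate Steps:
$S = -8$
$f S = 1645 \left(-8\right) = -13160$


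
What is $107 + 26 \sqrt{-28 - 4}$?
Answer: $107 + 104 i \sqrt{2} \approx 107.0 + 147.08 i$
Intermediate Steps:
$107 + 26 \sqrt{-28 - 4} = 107 + 26 \sqrt{-32} = 107 + 26 \cdot 4 i \sqrt{2} = 107 + 104 i \sqrt{2}$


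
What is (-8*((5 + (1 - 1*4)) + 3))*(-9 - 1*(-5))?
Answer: 160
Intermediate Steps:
(-8*((5 + (1 - 1*4)) + 3))*(-9 - 1*(-5)) = (-8*((5 + (1 - 4)) + 3))*(-9 + 5) = -8*((5 - 3) + 3)*(-4) = -8*(2 + 3)*(-4) = -8*5*(-4) = -40*(-4) = 160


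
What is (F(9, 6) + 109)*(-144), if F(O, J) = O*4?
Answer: -20880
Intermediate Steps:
F(O, J) = 4*O
(F(9, 6) + 109)*(-144) = (4*9 + 109)*(-144) = (36 + 109)*(-144) = 145*(-144) = -20880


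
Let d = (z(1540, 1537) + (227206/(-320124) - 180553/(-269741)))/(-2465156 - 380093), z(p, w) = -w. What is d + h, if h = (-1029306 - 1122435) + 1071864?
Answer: -18950982600838437492425/17549204780098794 ≈ -1.0799e+6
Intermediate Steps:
h = -1079877 (h = -2151741 + 1071864 = -1079877)
d = 9480307875913/17549204780098794 (d = (-1*1537 + (227206/(-320124) - 180553/(-269741)))/(-2465156 - 380093) = (-1537 + (227206*(-1/320124) - 180553*(-1/269741)))/(-2845249) = (-1537 + (-16229/22866 + 180553/269741))*(-1/2845249) = (-1537 - 249101791/6167897706)*(-1/2845249) = -9480307875913/6167897706*(-1/2845249) = 9480307875913/17549204780098794 ≈ 0.00054021)
d + h = 9480307875913/17549204780098794 - 1079877 = -18950982600838437492425/17549204780098794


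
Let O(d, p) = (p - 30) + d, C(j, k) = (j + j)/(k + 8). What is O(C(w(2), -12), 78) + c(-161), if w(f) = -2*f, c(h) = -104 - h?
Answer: 107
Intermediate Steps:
C(j, k) = 2*j/(8 + k) (C(j, k) = (2*j)/(8 + k) = 2*j/(8 + k))
O(d, p) = -30 + d + p (O(d, p) = (-30 + p) + d = -30 + d + p)
O(C(w(2), -12), 78) + c(-161) = (-30 + 2*(-2*2)/(8 - 12) + 78) + (-104 - 1*(-161)) = (-30 + 2*(-4)/(-4) + 78) + (-104 + 161) = (-30 + 2*(-4)*(-¼) + 78) + 57 = (-30 + 2 + 78) + 57 = 50 + 57 = 107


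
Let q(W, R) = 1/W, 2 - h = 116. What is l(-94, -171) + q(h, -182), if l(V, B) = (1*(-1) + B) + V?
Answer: -30325/114 ≈ -266.01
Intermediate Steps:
l(V, B) = -1 + B + V (l(V, B) = (-1 + B) + V = -1 + B + V)
h = -114 (h = 2 - 1*116 = 2 - 116 = -114)
l(-94, -171) + q(h, -182) = (-1 - 171 - 94) + 1/(-114) = -266 - 1/114 = -30325/114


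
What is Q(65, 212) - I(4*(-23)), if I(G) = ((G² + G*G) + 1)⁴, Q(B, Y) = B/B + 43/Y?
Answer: -17412498053670300117/212 ≈ -8.2134e+16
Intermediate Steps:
Q(B, Y) = 1 + 43/Y
I(G) = (1 + 2*G²)⁴ (I(G) = ((G² + G²) + 1)⁴ = (2*G² + 1)⁴ = (1 + 2*G²)⁴)
Q(65, 212) - I(4*(-23)) = (43 + 212)/212 - (1 + 2*(4*(-23))²)⁴ = (1/212)*255 - (1 + 2*(-92)²)⁴ = 255/212 - (1 + 2*8464)⁴ = 255/212 - (1 + 16928)⁴ = 255/212 - 1*16929⁴ = 255/212 - 1*82134424781463681 = 255/212 - 82134424781463681 = -17412498053670300117/212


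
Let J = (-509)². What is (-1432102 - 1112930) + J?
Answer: -2285951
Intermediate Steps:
J = 259081
(-1432102 - 1112930) + J = (-1432102 - 1112930) + 259081 = -2545032 + 259081 = -2285951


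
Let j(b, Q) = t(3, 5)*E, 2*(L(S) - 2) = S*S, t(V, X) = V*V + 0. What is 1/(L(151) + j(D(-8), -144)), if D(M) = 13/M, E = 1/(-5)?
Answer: 10/114007 ≈ 8.7714e-5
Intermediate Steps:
t(V, X) = V² (t(V, X) = V² + 0 = V²)
L(S) = 2 + S²/2 (L(S) = 2 + (S*S)/2 = 2 + S²/2)
E = -⅕ ≈ -0.20000
j(b, Q) = -9/5 (j(b, Q) = 3²*(-⅕) = 9*(-⅕) = -9/5)
1/(L(151) + j(D(-8), -144)) = 1/((2 + (½)*151²) - 9/5) = 1/((2 + (½)*22801) - 9/5) = 1/((2 + 22801/2) - 9/5) = 1/(22805/2 - 9/5) = 1/(114007/10) = 10/114007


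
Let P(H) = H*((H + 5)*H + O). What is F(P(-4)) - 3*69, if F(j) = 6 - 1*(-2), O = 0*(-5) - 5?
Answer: -199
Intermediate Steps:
O = -5 (O = 0 - 5 = -5)
P(H) = H*(-5 + H*(5 + H)) (P(H) = H*((H + 5)*H - 5) = H*((5 + H)*H - 5) = H*(H*(5 + H) - 5) = H*(-5 + H*(5 + H)))
F(j) = 8 (F(j) = 6 + 2 = 8)
F(P(-4)) - 3*69 = 8 - 3*69 = 8 - 207 = -199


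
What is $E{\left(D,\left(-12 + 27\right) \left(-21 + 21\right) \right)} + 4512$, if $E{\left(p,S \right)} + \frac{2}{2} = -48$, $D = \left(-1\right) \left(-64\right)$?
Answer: $4463$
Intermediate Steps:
$D = 64$
$E{\left(p,S \right)} = -49$ ($E{\left(p,S \right)} = -1 - 48 = -49$)
$E{\left(D,\left(-12 + 27\right) \left(-21 + 21\right) \right)} + 4512 = -49 + 4512 = 4463$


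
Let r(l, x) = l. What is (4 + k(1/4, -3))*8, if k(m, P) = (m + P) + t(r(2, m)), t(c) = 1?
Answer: 18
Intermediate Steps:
k(m, P) = 1 + P + m (k(m, P) = (m + P) + 1 = (P + m) + 1 = 1 + P + m)
(4 + k(1/4, -3))*8 = (4 + (1 - 3 + 1/4))*8 = (4 + (1 - 3 + ¼))*8 = (4 - 7/4)*8 = (9/4)*8 = 18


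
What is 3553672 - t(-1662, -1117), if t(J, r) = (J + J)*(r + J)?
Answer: -5683724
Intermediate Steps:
t(J, r) = 2*J*(J + r) (t(J, r) = (2*J)*(J + r) = 2*J*(J + r))
3553672 - t(-1662, -1117) = 3553672 - 2*(-1662)*(-1662 - 1117) = 3553672 - 2*(-1662)*(-2779) = 3553672 - 1*9237396 = 3553672 - 9237396 = -5683724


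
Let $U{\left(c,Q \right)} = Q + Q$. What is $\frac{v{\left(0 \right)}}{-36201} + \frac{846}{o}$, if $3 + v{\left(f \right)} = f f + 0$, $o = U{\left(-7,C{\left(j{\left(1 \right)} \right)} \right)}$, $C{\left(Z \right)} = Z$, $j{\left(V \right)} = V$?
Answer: $\frac{5104342}{12067} \approx 423.0$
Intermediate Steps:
$U{\left(c,Q \right)} = 2 Q$
$o = 2$ ($o = 2 \cdot 1 = 2$)
$v{\left(f \right)} = -3 + f^{2}$ ($v{\left(f \right)} = -3 + \left(f f + 0\right) = -3 + \left(f^{2} + 0\right) = -3 + f^{2}$)
$\frac{v{\left(0 \right)}}{-36201} + \frac{846}{o} = \frac{-3 + 0^{2}}{-36201} + \frac{846}{2} = \left(-3 + 0\right) \left(- \frac{1}{36201}\right) + 846 \cdot \frac{1}{2} = \left(-3\right) \left(- \frac{1}{36201}\right) + 423 = \frac{1}{12067} + 423 = \frac{5104342}{12067}$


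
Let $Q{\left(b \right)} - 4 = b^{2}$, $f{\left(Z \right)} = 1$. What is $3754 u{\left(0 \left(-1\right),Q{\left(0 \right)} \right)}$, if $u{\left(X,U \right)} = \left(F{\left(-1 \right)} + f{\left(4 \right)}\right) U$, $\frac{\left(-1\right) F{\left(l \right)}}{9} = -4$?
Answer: $555592$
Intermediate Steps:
$F{\left(l \right)} = 36$ ($F{\left(l \right)} = \left(-9\right) \left(-4\right) = 36$)
$Q{\left(b \right)} = 4 + b^{2}$
$u{\left(X,U \right)} = 37 U$ ($u{\left(X,U \right)} = \left(36 + 1\right) U = 37 U$)
$3754 u{\left(0 \left(-1\right),Q{\left(0 \right)} \right)} = 3754 \cdot 37 \left(4 + 0^{2}\right) = 3754 \cdot 37 \left(4 + 0\right) = 3754 \cdot 37 \cdot 4 = 3754 \cdot 148 = 555592$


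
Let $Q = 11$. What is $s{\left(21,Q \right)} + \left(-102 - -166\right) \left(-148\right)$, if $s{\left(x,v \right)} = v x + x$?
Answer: $-9220$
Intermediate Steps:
$s{\left(x,v \right)} = x + v x$
$s{\left(21,Q \right)} + \left(-102 - -166\right) \left(-148\right) = 21 \left(1 + 11\right) + \left(-102 - -166\right) \left(-148\right) = 21 \cdot 12 + \left(-102 + 166\right) \left(-148\right) = 252 + 64 \left(-148\right) = 252 - 9472 = -9220$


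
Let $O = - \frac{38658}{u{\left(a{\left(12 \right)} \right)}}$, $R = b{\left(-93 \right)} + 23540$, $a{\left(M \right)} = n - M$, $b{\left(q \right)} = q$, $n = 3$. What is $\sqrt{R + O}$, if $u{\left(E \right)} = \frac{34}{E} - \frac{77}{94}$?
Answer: $\frac{\sqrt{481808408339}}{3889} \approx 178.48$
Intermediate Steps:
$a{\left(M \right)} = 3 - M$
$R = 23447$ ($R = -93 + 23540 = 23447$)
$u{\left(E \right)} = - \frac{77}{94} + \frac{34}{E}$ ($u{\left(E \right)} = \frac{34}{E} - \frac{77}{94} = - \frac{77}{94} + \frac{34}{E}$)
$O = \frac{32704668}{3889}$ ($O = - \frac{38658}{- \frac{77}{94} + \frac{34}{3 - 12}} = - \frac{38658}{- \frac{77}{94} + \frac{34}{-9}} = - \frac{38658}{- \frac{77}{94} + 34 \left(- \frac{1}{9}\right)} = - \frac{38658}{- \frac{77}{94} - \frac{34}{9}} = - \frac{38658}{- \frac{3889}{846}} = \left(-38658\right) \left(- \frac{846}{3889}\right) = \frac{32704668}{3889} \approx 8409.5$)
$\sqrt{R + O} = \sqrt{23447 + \frac{32704668}{3889}} = \sqrt{\frac{123890051}{3889}} = \frac{\sqrt{481808408339}}{3889}$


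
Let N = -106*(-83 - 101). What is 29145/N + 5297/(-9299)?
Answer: 167706667/181367696 ≈ 0.92468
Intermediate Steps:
N = 19504 (N = -106*(-184) = 19504)
29145/N + 5297/(-9299) = 29145/19504 + 5297/(-9299) = 29145*(1/19504) + 5297*(-1/9299) = 29145/19504 - 5297/9299 = 167706667/181367696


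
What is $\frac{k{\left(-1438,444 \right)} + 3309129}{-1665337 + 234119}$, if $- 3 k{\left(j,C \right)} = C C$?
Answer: $- \frac{3243417}{1431218} \approx -2.2662$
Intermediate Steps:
$k{\left(j,C \right)} = - \frac{C^{2}}{3}$ ($k{\left(j,C \right)} = - \frac{C C}{3} = - \frac{C^{2}}{3}$)
$\frac{k{\left(-1438,444 \right)} + 3309129}{-1665337 + 234119} = \frac{- \frac{444^{2}}{3} + 3309129}{-1665337 + 234119} = \frac{\left(- \frac{1}{3}\right) 197136 + 3309129}{-1431218} = \left(-65712 + 3309129\right) \left(- \frac{1}{1431218}\right) = 3243417 \left(- \frac{1}{1431218}\right) = - \frac{3243417}{1431218}$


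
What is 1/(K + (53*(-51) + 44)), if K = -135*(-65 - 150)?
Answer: 1/26366 ≈ 3.7928e-5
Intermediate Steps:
K = 29025 (K = -135*(-215) = 29025)
1/(K + (53*(-51) + 44)) = 1/(29025 + (53*(-51) + 44)) = 1/(29025 + (-2703 + 44)) = 1/(29025 - 2659) = 1/26366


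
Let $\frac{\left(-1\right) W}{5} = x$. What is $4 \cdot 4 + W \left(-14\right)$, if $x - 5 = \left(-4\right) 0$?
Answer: $366$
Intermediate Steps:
$x = 5$ ($x = 5 - 0 = 5 + 0 = 5$)
$W = -25$ ($W = \left(-5\right) 5 = -25$)
$4 \cdot 4 + W \left(-14\right) = 4 \cdot 4 - -350 = 16 + 350 = 366$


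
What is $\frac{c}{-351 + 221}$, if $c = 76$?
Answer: $- \frac{38}{65} \approx -0.58462$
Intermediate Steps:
$\frac{c}{-351 + 221} = \frac{76}{-351 + 221} = \frac{76}{-130} = 76 \left(- \frac{1}{130}\right) = - \frac{38}{65}$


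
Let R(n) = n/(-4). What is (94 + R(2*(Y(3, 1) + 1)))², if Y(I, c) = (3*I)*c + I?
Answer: 30625/4 ≈ 7656.3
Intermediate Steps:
Y(I, c) = I + 3*I*c (Y(I, c) = 3*I*c + I = I + 3*I*c)
R(n) = -n/4 (R(n) = n*(-¼) = -n/4)
(94 + R(2*(Y(3, 1) + 1)))² = (94 - (3*(1 + 3*1) + 1)/2)² = (94 - (3*(1 + 3) + 1)/2)² = (94 - (3*4 + 1)/2)² = (94 - (12 + 1)/2)² = (94 - 13/2)² = (175/2)² = 30625/4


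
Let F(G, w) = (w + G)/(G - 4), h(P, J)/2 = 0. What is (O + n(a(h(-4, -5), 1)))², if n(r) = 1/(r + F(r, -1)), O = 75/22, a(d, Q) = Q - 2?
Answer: 13225/4356 ≈ 3.0360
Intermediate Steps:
h(P, J) = 0 (h(P, J) = 2*0 = 0)
a(d, Q) = -2 + Q
F(G, w) = (G + w)/(-4 + G)
O = 75/22 (O = 75*(1/22) = 75/22 ≈ 3.4091)
n(r) = 1/(r + (-1 + r)/(-4 + r)) (n(r) = 1/(r + (r - 1)/(-4 + r)) = 1/(r + (-1 + r)/(-4 + r)))
(O + n(a(h(-4, -5), 1)))² = (75/22 + (-4 + (-2 + 1))/(-1 + (-2 + 1) + (-2 + 1)*(-4 + (-2 + 1))))² = (75/22 + (-4 - 1)/(-1 - 1 - (-4 - 1)))² = (75/22 - 5/(-1 - 1 - 1*(-5)))² = (75/22 - 5/(-1 - 1 + 5))² = (75/22 - 5/3)² = (115/66)² = 13225/4356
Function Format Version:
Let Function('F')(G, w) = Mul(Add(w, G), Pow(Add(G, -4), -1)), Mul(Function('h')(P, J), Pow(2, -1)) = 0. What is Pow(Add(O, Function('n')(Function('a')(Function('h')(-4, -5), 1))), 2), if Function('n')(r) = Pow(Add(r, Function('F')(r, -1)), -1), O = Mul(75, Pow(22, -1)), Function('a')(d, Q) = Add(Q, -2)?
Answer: Rational(13225, 4356) ≈ 3.0360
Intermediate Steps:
Function('h')(P, J) = 0 (Function('h')(P, J) = Mul(2, 0) = 0)
Function('a')(d, Q) = Add(-2, Q)
Function('F')(G, w) = Mul(Pow(Add(-4, G), -1), Add(G, w)) (Function('F')(G, w) = Mul(Add(G, w), Pow(Add(-4, G), -1)) = Mul(Pow(Add(-4, G), -1), Add(G, w)))
O = Rational(75, 22) (O = Mul(75, Rational(1, 22)) = Rational(75, 22) ≈ 3.4091)
Function('n')(r) = Pow(Add(r, Mul(Pow(Add(-4, r), -1), Add(-1, r))), -1) (Function('n')(r) = Pow(Add(r, Mul(Pow(Add(-4, r), -1), Add(r, -1))), -1) = Pow(Add(r, Mul(Pow(Add(-4, r), -1), Add(-1, r))), -1))
Pow(Add(O, Function('n')(Function('a')(Function('h')(-4, -5), 1))), 2) = Pow(Add(Rational(75, 22), Mul(Pow(Add(-1, Add(-2, 1), Mul(Add(-2, 1), Add(-4, Add(-2, 1)))), -1), Add(-4, Add(-2, 1)))), 2) = Pow(Add(Rational(75, 22), Mul(Pow(Add(-1, -1, Mul(-1, Add(-4, -1))), -1), Add(-4, -1))), 2) = Pow(Add(Rational(75, 22), Mul(Pow(Add(-1, -1, Mul(-1, -5)), -1), -5)), 2) = Pow(Add(Rational(75, 22), Mul(Pow(Add(-1, -1, 5), -1), -5)), 2) = Pow(Add(Rational(75, 22), Mul(Pow(3, -1), -5)), 2) = Pow(Add(Rational(75, 22), Mul(Rational(1, 3), -5)), 2) = Pow(Add(Rational(75, 22), Rational(-5, 3)), 2) = Pow(Rational(115, 66), 2) = Rational(13225, 4356)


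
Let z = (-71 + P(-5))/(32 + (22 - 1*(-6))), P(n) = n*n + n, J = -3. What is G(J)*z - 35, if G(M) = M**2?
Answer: -853/20 ≈ -42.650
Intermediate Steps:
P(n) = n + n**2 (P(n) = n**2 + n = n + n**2)
z = -17/20 (z = (-71 - 5*(1 - 5))/(32 + (22 - 1*(-6))) = (-71 - 5*(-4))/(32 + (22 + 6)) = (-71 + 20)/(32 + 28) = -51/60 = -51*1/60 = -17/20 ≈ -0.85000)
G(J)*z - 35 = (-3)**2*(-17/20) - 35 = 9*(-17/20) - 35 = -153/20 - 35 = -853/20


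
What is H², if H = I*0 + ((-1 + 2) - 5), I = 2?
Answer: 16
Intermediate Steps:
H = -4 (H = 2*0 + ((-1 + 2) - 5) = 0 + (1 - 5) = 0 - 4 = -4)
H² = (-4)² = 16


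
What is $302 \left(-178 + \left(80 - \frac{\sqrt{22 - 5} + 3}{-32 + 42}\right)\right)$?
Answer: $- \frac{148433}{5} - \frac{151 \sqrt{17}}{5} \approx -29811.0$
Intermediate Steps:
$302 \left(-178 + \left(80 - \frac{\sqrt{22 - 5} + 3}{-32 + 42}\right)\right) = 302 \left(-178 + \left(80 - \frac{\sqrt{17} + 3}{10}\right)\right) = 302 \left(-178 + \left(80 - \left(3 + \sqrt{17}\right) \frac{1}{10}\right)\right) = 302 \left(-178 + \left(80 - \left(\frac{3}{10} + \frac{\sqrt{17}}{10}\right)\right)\right) = 302 \left(-178 + \left(\frac{797}{10} - \frac{\sqrt{17}}{10}\right)\right) = 302 \left(- \frac{983}{10} - \frac{\sqrt{17}}{10}\right) = - \frac{148433}{5} - \frac{151 \sqrt{17}}{5}$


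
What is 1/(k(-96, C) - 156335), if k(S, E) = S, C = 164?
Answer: -1/156431 ≈ -6.3926e-6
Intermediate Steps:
1/(k(-96, C) - 156335) = 1/(-96 - 156335) = 1/(-156431) = -1/156431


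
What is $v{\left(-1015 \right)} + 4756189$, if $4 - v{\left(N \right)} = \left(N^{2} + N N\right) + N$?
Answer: $2696758$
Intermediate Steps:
$v{\left(N \right)} = 4 - N - 2 N^{2}$ ($v{\left(N \right)} = 4 - \left(\left(N^{2} + N N\right) + N\right) = 4 - \left(\left(N^{2} + N^{2}\right) + N\right) = 4 - \left(2 N^{2} + N\right) = 4 - \left(N + 2 N^{2}\right) = 4 - N - 2 N^{2}$)
$v{\left(-1015 \right)} + 4756189 = \left(4 - -1015 - 2 \left(-1015\right)^{2}\right) + 4756189 = \left(4 + 1015 - 2060450\right) + 4756189 = -2059431 + 4756189 = 2696758$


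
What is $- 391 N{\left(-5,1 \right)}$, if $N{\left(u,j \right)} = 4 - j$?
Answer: $-1173$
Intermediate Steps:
$- 391 N{\left(-5,1 \right)} = - 391 \left(4 - 1\right) = \left(-391\right) 3 = -1173$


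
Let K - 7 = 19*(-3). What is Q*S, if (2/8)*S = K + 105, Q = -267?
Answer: -58740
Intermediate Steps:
K = -50 (K = 7 + 19*(-3) = 7 - 57 = -50)
S = 220 (S = 4*(-50 + 105) = 4*55 = 220)
Q*S = -267*220 = -58740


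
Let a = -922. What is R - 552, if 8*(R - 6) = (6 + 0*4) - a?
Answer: -430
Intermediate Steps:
R = 122 (R = 6 + ((6 + 0*4) - 1*(-922))/8 = 6 + ((6 + 0) + 922)/8 = 6 + (6 + 922)/8 = 6 + (⅛)*928 = 6 + 116 = 122)
R - 552 = 122 - 552 = -430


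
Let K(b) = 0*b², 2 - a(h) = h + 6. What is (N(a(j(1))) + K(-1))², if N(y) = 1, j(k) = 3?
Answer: 1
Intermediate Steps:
a(h) = -4 - h (a(h) = 2 - (h + 6) = 2 - (6 + h) = 2 + (-6 - h) = -4 - h)
K(b) = 0
(N(a(j(1))) + K(-1))² = (1 + 0)² = 1² = 1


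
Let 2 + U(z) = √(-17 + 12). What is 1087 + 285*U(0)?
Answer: 517 + 285*I*√5 ≈ 517.0 + 637.28*I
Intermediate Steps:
U(z) = -2 + I*√5 (U(z) = -2 + √(-17 + 12) = -2 + √(-5) = -2 + I*√5)
1087 + 285*U(0) = 1087 + 285*(-2 + I*√5) = 1087 + (-570 + 285*I*√5) = 517 + 285*I*√5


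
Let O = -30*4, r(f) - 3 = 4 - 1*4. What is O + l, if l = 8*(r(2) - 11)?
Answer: -184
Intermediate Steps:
r(f) = 3 (r(f) = 3 + (4 - 1*4) = 3 + (4 - 4) = 3 + 0 = 3)
O = -120
l = -64 (l = 8*(3 - 11) = 8*(-8) = -64)
O + l = -120 - 64 = -184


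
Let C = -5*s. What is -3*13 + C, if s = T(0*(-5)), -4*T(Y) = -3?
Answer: -171/4 ≈ -42.750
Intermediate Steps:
T(Y) = 3/4 (T(Y) = -1/4*(-3) = 3/4)
s = 3/4 ≈ 0.75000
C = -15/4 (C = -5*3/4 = -15/4 ≈ -3.7500)
-3*13 + C = -3*13 - 15/4 = -39 - 15/4 = -171/4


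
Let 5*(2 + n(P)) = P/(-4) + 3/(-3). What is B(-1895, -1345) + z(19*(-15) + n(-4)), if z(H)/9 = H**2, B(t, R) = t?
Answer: 739426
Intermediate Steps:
n(P) = -11/5 - P/20 (n(P) = -2 + (P/(-4) + 3/(-3))/5 = -2 + (P*(-1/4) + 3*(-1/3))/5 = -2 + (-P/4 - 1)/5 = -2 + (-1 - P/4)/5 = -2 + (-1/5 - P/20) = -11/5 - P/20)
z(H) = 9*H**2
B(-1895, -1345) + z(19*(-15) + n(-4)) = -1895 + 9*(19*(-15) + (-11/5 - 1/20*(-4)))**2 = -1895 + 9*(-285 + (-11/5 + 1/5))**2 = -1895 + 9*(-285 - 2)**2 = -1895 + 9*(-287)**2 = -1895 + 9*82369 = -1895 + 741321 = 739426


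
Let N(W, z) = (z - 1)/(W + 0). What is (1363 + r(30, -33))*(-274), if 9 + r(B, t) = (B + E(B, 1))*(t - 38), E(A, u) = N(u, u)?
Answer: 212624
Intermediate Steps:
N(W, z) = (-1 + z)/W
E(A, u) = (-1 + u)/u
r(B, t) = -9 + B*(-38 + t) (r(B, t) = -9 + (B + (-1 + 1)/1)*(t - 38) = -9 + (B + 1*0)*(-38 + t) = -9 + (B + 0)*(-38 + t) = -9 + B*(-38 + t))
(1363 + r(30, -33))*(-274) = (1363 + (-9 - 38*30 + 30*(-33)))*(-274) = (1363 + (-9 - 1140 - 990))*(-274) = (1363 - 2139)*(-274) = -776*(-274) = 212624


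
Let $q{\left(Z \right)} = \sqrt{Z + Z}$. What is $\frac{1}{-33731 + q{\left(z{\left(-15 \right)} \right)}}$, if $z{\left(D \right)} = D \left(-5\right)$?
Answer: $- \frac{33731}{1137780211} - \frac{5 \sqrt{6}}{1137780211} \approx -2.9657 \cdot 10^{-5}$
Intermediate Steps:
$z{\left(D \right)} = - 5 D$
$q{\left(Z \right)} = \sqrt{2} \sqrt{Z}$ ($q{\left(Z \right)} = \sqrt{2 Z} = \sqrt{2} \sqrt{Z}$)
$\frac{1}{-33731 + q{\left(z{\left(-15 \right)} \right)}} = \frac{1}{-33731 + \sqrt{2} \sqrt{\left(-5\right) \left(-15\right)}} = \frac{1}{-33731 + \sqrt{2} \sqrt{75}} = \frac{1}{-33731 + \sqrt{2} \cdot 5 \sqrt{3}} = \frac{1}{-33731 + 5 \sqrt{6}}$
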